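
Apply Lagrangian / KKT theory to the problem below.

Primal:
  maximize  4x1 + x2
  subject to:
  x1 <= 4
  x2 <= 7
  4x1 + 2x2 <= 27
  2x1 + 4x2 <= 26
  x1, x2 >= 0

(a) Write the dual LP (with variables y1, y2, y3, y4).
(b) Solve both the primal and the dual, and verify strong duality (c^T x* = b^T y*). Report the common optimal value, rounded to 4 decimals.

The standard primal-dual pair for 'max c^T x s.t. A x <= b, x >= 0' is:
  Dual:  min b^T y  s.t.  A^T y >= c,  y >= 0.

So the dual LP is:
  minimize  4y1 + 7y2 + 27y3 + 26y4
  subject to:
    y1 + 4y3 + 2y4 >= 4
    y2 + 2y3 + 4y4 >= 1
    y1, y2, y3, y4 >= 0

Solving the primal: x* = (4, 4.5).
  primal value c^T x* = 20.5.
Solving the dual: y* = (3.5, 0, 0, 0.25).
  dual value b^T y* = 20.5.
Strong duality: c^T x* = b^T y*. Confirmed.

20.5


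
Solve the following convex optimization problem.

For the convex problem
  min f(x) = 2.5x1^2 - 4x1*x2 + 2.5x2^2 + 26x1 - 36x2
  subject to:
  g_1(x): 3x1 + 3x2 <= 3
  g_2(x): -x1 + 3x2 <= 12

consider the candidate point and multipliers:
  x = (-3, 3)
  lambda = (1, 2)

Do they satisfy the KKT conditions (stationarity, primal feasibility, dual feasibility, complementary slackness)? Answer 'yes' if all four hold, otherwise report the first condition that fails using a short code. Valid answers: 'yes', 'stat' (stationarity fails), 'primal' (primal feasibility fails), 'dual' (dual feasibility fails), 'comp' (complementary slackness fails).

Gradient of f: grad f(x) = Q x + c = (-1, -9)
Constraint values g_i(x) = a_i^T x - b_i:
  g_1((-3, 3)) = -3
  g_2((-3, 3)) = 0
Stationarity residual: grad f(x) + sum_i lambda_i a_i = (0, 0)
  -> stationarity OK
Primal feasibility (all g_i <= 0): OK
Dual feasibility (all lambda_i >= 0): OK
Complementary slackness (lambda_i * g_i(x) = 0 for all i): FAILS

Verdict: the first failing condition is complementary_slackness -> comp.

comp


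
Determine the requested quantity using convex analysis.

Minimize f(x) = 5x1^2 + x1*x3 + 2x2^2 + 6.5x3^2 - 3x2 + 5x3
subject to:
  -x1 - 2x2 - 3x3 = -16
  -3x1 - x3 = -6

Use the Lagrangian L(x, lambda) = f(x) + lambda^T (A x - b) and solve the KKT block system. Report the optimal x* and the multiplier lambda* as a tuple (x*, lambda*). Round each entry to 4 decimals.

Form the Lagrangian:
  L(x, lambda) = (1/2) x^T Q x + c^T x + lambda^T (A x - b)
Stationarity (grad_x L = 0): Q x + c + A^T lambda = 0.
Primal feasibility: A x = b.

This gives the KKT block system:
  [ Q   A^T ] [ x     ]   [-c ]
  [ A    0  ] [ lambda ] = [ b ]

Solving the linear system:
  x*      = (1.4649, 4.8595, 1.6054)
  lambda* = (8.2189, 2.6784)
  f(x*)   = 70.5108

x* = (1.4649, 4.8595, 1.6054), lambda* = (8.2189, 2.6784)


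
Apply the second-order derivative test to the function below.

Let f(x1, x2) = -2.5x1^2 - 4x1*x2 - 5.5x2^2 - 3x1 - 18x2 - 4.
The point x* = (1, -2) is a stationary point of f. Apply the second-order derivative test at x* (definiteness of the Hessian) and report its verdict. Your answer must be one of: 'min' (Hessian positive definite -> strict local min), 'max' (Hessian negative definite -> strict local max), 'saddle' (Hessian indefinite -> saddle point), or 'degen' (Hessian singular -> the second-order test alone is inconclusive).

Compute the Hessian H = grad^2 f:
  H = [[-5, -4], [-4, -11]]
Verify stationarity: grad f(x*) = H x* + g = (0, 0).
Eigenvalues of H: -13, -3.
Both eigenvalues < 0, so H is negative definite -> x* is a strict local max.

max


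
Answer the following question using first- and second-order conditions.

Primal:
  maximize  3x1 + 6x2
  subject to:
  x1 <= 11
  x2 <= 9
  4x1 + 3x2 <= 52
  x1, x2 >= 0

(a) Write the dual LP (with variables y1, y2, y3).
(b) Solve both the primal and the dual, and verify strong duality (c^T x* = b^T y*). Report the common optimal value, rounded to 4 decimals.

The standard primal-dual pair for 'max c^T x s.t. A x <= b, x >= 0' is:
  Dual:  min b^T y  s.t.  A^T y >= c,  y >= 0.

So the dual LP is:
  minimize  11y1 + 9y2 + 52y3
  subject to:
    y1 + 4y3 >= 3
    y2 + 3y3 >= 6
    y1, y2, y3 >= 0

Solving the primal: x* = (6.25, 9).
  primal value c^T x* = 72.75.
Solving the dual: y* = (0, 3.75, 0.75).
  dual value b^T y* = 72.75.
Strong duality: c^T x* = b^T y*. Confirmed.

72.75


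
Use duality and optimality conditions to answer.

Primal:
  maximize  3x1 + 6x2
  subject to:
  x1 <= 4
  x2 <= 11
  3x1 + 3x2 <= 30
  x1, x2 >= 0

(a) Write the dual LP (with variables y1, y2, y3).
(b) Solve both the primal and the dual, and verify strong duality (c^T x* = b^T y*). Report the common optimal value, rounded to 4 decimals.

The standard primal-dual pair for 'max c^T x s.t. A x <= b, x >= 0' is:
  Dual:  min b^T y  s.t.  A^T y >= c,  y >= 0.

So the dual LP is:
  minimize  4y1 + 11y2 + 30y3
  subject to:
    y1 + 3y3 >= 3
    y2 + 3y3 >= 6
    y1, y2, y3 >= 0

Solving the primal: x* = (0, 10).
  primal value c^T x* = 60.
Solving the dual: y* = (0, 0, 2).
  dual value b^T y* = 60.
Strong duality: c^T x* = b^T y*. Confirmed.

60


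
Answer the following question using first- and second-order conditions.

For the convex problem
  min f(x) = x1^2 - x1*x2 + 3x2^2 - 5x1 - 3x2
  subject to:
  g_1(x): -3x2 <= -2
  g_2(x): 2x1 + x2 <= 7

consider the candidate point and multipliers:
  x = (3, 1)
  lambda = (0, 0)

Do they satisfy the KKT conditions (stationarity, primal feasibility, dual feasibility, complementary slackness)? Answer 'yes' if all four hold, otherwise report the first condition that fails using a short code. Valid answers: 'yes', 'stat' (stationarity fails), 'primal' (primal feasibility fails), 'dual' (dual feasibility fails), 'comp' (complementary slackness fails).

Gradient of f: grad f(x) = Q x + c = (0, 0)
Constraint values g_i(x) = a_i^T x - b_i:
  g_1((3, 1)) = -1
  g_2((3, 1)) = 0
Stationarity residual: grad f(x) + sum_i lambda_i a_i = (0, 0)
  -> stationarity OK
Primal feasibility (all g_i <= 0): OK
Dual feasibility (all lambda_i >= 0): OK
Complementary slackness (lambda_i * g_i(x) = 0 for all i): OK

Verdict: yes, KKT holds.

yes


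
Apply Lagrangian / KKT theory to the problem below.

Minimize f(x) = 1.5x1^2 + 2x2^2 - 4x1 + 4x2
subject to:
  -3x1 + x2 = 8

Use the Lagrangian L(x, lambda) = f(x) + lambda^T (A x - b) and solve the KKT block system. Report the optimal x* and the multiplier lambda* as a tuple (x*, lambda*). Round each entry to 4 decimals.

Form the Lagrangian:
  L(x, lambda) = (1/2) x^T Q x + c^T x + lambda^T (A x - b)
Stationarity (grad_x L = 0): Q x + c + A^T lambda = 0.
Primal feasibility: A x = b.

This gives the KKT block system:
  [ Q   A^T ] [ x     ]   [-c ]
  [ A    0  ] [ lambda ] = [ b ]

Solving the linear system:
  x*      = (-2.6667, 0)
  lambda* = (-4)
  f(x*)   = 21.3333

x* = (-2.6667, 0), lambda* = (-4)


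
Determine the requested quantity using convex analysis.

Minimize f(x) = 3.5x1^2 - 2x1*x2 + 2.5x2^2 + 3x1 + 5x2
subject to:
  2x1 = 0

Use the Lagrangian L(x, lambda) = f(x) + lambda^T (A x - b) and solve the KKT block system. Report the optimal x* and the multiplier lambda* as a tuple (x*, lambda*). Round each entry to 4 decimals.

Form the Lagrangian:
  L(x, lambda) = (1/2) x^T Q x + c^T x + lambda^T (A x - b)
Stationarity (grad_x L = 0): Q x + c + A^T lambda = 0.
Primal feasibility: A x = b.

This gives the KKT block system:
  [ Q   A^T ] [ x     ]   [-c ]
  [ A    0  ] [ lambda ] = [ b ]

Solving the linear system:
  x*      = (0, -1)
  lambda* = (-2.5)
  f(x*)   = -2.5

x* = (0, -1), lambda* = (-2.5)


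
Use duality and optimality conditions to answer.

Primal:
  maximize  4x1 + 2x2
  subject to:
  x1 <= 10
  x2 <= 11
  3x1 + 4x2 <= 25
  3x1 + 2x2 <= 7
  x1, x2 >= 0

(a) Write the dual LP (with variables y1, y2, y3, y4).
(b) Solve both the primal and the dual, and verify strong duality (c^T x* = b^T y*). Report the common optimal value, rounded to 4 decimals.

The standard primal-dual pair for 'max c^T x s.t. A x <= b, x >= 0' is:
  Dual:  min b^T y  s.t.  A^T y >= c,  y >= 0.

So the dual LP is:
  minimize  10y1 + 11y2 + 25y3 + 7y4
  subject to:
    y1 + 3y3 + 3y4 >= 4
    y2 + 4y3 + 2y4 >= 2
    y1, y2, y3, y4 >= 0

Solving the primal: x* = (2.3333, 0).
  primal value c^T x* = 9.3333.
Solving the dual: y* = (0, 0, 0, 1.3333).
  dual value b^T y* = 9.3333.
Strong duality: c^T x* = b^T y*. Confirmed.

9.3333


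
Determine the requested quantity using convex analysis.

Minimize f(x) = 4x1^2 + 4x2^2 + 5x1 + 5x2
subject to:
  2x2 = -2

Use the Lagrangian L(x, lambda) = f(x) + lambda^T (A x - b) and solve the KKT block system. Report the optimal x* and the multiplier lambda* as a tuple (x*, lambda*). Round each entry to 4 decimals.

Form the Lagrangian:
  L(x, lambda) = (1/2) x^T Q x + c^T x + lambda^T (A x - b)
Stationarity (grad_x L = 0): Q x + c + A^T lambda = 0.
Primal feasibility: A x = b.

This gives the KKT block system:
  [ Q   A^T ] [ x     ]   [-c ]
  [ A    0  ] [ lambda ] = [ b ]

Solving the linear system:
  x*      = (-0.625, -1)
  lambda* = (1.5)
  f(x*)   = -2.5625

x* = (-0.625, -1), lambda* = (1.5)


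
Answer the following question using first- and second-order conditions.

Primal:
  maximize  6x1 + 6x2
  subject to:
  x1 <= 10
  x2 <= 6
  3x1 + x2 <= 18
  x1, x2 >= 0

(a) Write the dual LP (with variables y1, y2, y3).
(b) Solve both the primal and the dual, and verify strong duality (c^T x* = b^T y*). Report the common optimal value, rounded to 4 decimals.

The standard primal-dual pair for 'max c^T x s.t. A x <= b, x >= 0' is:
  Dual:  min b^T y  s.t.  A^T y >= c,  y >= 0.

So the dual LP is:
  minimize  10y1 + 6y2 + 18y3
  subject to:
    y1 + 3y3 >= 6
    y2 + y3 >= 6
    y1, y2, y3 >= 0

Solving the primal: x* = (4, 6).
  primal value c^T x* = 60.
Solving the dual: y* = (0, 4, 2).
  dual value b^T y* = 60.
Strong duality: c^T x* = b^T y*. Confirmed.

60


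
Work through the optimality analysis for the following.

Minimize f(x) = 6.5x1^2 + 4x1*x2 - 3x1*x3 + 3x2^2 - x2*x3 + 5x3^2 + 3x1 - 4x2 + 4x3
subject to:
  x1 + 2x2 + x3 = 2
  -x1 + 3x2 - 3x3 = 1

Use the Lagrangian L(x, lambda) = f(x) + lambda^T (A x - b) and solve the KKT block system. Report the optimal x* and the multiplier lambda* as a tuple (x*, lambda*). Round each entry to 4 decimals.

Form the Lagrangian:
  L(x, lambda) = (1/2) x^T Q x + c^T x + lambda^T (A x - b)
Stationarity (grad_x L = 0): Q x + c + A^T lambda = 0.
Primal feasibility: A x = b.

This gives the KKT block system:
  [ Q   A^T ] [ x     ]   [-c ]
  [ A    0  ] [ lambda ] = [ b ]

Solving the linear system:
  x*      = (-0.0265, 0.7837, 0.4592)
  lambda* = (-2.6748, 1.7376)
  f(x*)   = 1.1172

x* = (-0.0265, 0.7837, 0.4592), lambda* = (-2.6748, 1.7376)


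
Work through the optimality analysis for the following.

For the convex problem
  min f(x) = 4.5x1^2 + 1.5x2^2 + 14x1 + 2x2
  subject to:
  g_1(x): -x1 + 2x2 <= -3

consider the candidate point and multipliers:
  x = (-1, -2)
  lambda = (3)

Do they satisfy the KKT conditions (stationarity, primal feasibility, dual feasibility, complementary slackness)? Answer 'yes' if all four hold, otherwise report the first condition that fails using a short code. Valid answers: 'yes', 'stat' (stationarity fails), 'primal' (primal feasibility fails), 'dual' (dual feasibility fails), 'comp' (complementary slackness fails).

Gradient of f: grad f(x) = Q x + c = (5, -4)
Constraint values g_i(x) = a_i^T x - b_i:
  g_1((-1, -2)) = 0
Stationarity residual: grad f(x) + sum_i lambda_i a_i = (2, 2)
  -> stationarity FAILS
Primal feasibility (all g_i <= 0): OK
Dual feasibility (all lambda_i >= 0): OK
Complementary slackness (lambda_i * g_i(x) = 0 for all i): OK

Verdict: the first failing condition is stationarity -> stat.

stat


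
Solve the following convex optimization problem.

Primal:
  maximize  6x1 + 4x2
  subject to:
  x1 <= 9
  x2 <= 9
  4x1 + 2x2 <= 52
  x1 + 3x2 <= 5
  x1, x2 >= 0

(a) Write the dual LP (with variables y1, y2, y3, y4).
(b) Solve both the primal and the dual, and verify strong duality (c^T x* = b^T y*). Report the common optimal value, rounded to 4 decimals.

The standard primal-dual pair for 'max c^T x s.t. A x <= b, x >= 0' is:
  Dual:  min b^T y  s.t.  A^T y >= c,  y >= 0.

So the dual LP is:
  minimize  9y1 + 9y2 + 52y3 + 5y4
  subject to:
    y1 + 4y3 + y4 >= 6
    y2 + 2y3 + 3y4 >= 4
    y1, y2, y3, y4 >= 0

Solving the primal: x* = (5, 0).
  primal value c^T x* = 30.
Solving the dual: y* = (0, 0, 0, 6).
  dual value b^T y* = 30.
Strong duality: c^T x* = b^T y*. Confirmed.

30


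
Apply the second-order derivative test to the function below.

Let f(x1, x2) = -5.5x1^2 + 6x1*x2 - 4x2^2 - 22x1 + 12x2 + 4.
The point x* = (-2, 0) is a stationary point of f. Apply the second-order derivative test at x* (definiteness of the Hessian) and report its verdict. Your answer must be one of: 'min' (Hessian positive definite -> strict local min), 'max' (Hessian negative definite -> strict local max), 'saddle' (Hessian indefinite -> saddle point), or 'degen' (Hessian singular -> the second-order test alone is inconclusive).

Compute the Hessian H = grad^2 f:
  H = [[-11, 6], [6, -8]]
Verify stationarity: grad f(x*) = H x* + g = (0, 0).
Eigenvalues of H: -15.6847, -3.3153.
Both eigenvalues < 0, so H is negative definite -> x* is a strict local max.

max


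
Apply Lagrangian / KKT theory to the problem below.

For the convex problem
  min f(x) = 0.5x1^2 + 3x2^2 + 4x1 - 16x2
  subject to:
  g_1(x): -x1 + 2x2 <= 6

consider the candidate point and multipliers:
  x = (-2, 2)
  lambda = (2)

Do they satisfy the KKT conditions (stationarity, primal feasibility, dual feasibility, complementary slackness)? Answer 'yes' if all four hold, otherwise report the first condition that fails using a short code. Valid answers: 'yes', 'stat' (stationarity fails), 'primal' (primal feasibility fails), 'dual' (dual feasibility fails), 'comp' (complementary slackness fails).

Gradient of f: grad f(x) = Q x + c = (2, -4)
Constraint values g_i(x) = a_i^T x - b_i:
  g_1((-2, 2)) = 0
Stationarity residual: grad f(x) + sum_i lambda_i a_i = (0, 0)
  -> stationarity OK
Primal feasibility (all g_i <= 0): OK
Dual feasibility (all lambda_i >= 0): OK
Complementary slackness (lambda_i * g_i(x) = 0 for all i): OK

Verdict: yes, KKT holds.

yes


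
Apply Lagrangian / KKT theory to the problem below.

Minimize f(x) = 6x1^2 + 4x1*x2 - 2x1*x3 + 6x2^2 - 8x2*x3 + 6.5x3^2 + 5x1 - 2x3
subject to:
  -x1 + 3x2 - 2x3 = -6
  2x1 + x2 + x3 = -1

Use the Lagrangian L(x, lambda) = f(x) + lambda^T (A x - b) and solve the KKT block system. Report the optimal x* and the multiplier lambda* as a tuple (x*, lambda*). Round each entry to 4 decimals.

Form the Lagrangian:
  L(x, lambda) = (1/2) x^T Q x + c^T x + lambda^T (A x - b)
Stationarity (grad_x L = 0): Q x + c + A^T lambda = 0.
Primal feasibility: A x = b.

This gives the KKT block system:
  [ Q   A^T ] [ x     ]   [-c ]
  [ A    0  ] [ lambda ] = [ b ]

Solving the linear system:
  x*      = (0.4883, -1.893, -0.0837)
  lambda* = (6.2346, 1.3896)
  f(x*)   = 20.703

x* = (0.4883, -1.893, -0.0837), lambda* = (6.2346, 1.3896)


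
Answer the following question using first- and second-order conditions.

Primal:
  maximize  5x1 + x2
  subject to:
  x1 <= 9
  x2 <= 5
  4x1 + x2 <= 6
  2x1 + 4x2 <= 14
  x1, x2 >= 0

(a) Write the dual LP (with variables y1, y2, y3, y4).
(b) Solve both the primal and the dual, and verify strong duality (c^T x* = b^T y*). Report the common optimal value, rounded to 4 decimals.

The standard primal-dual pair for 'max c^T x s.t. A x <= b, x >= 0' is:
  Dual:  min b^T y  s.t.  A^T y >= c,  y >= 0.

So the dual LP is:
  minimize  9y1 + 5y2 + 6y3 + 14y4
  subject to:
    y1 + 4y3 + 2y4 >= 5
    y2 + y3 + 4y4 >= 1
    y1, y2, y3, y4 >= 0

Solving the primal: x* = (1.5, 0).
  primal value c^T x* = 7.5.
Solving the dual: y* = (0, 0, 1.25, 0).
  dual value b^T y* = 7.5.
Strong duality: c^T x* = b^T y*. Confirmed.

7.5


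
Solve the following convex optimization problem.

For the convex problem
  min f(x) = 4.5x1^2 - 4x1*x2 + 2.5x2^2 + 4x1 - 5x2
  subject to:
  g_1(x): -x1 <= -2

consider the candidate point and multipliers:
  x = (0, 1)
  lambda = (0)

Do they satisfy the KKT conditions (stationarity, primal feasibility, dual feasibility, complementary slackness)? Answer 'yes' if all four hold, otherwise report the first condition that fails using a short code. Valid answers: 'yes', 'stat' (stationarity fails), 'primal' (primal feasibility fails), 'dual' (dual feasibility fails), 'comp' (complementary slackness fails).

Gradient of f: grad f(x) = Q x + c = (0, 0)
Constraint values g_i(x) = a_i^T x - b_i:
  g_1((0, 1)) = 2
Stationarity residual: grad f(x) + sum_i lambda_i a_i = (0, 0)
  -> stationarity OK
Primal feasibility (all g_i <= 0): FAILS
Dual feasibility (all lambda_i >= 0): OK
Complementary slackness (lambda_i * g_i(x) = 0 for all i): OK

Verdict: the first failing condition is primal_feasibility -> primal.

primal


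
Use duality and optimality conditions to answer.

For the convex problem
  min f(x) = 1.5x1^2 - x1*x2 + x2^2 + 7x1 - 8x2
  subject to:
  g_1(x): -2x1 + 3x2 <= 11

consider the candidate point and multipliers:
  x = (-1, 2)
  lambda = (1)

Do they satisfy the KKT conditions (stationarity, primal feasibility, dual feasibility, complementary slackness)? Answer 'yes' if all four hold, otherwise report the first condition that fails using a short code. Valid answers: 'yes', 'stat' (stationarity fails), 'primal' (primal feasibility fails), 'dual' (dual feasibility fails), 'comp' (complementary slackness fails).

Gradient of f: grad f(x) = Q x + c = (2, -3)
Constraint values g_i(x) = a_i^T x - b_i:
  g_1((-1, 2)) = -3
Stationarity residual: grad f(x) + sum_i lambda_i a_i = (0, 0)
  -> stationarity OK
Primal feasibility (all g_i <= 0): OK
Dual feasibility (all lambda_i >= 0): OK
Complementary slackness (lambda_i * g_i(x) = 0 for all i): FAILS

Verdict: the first failing condition is complementary_slackness -> comp.

comp


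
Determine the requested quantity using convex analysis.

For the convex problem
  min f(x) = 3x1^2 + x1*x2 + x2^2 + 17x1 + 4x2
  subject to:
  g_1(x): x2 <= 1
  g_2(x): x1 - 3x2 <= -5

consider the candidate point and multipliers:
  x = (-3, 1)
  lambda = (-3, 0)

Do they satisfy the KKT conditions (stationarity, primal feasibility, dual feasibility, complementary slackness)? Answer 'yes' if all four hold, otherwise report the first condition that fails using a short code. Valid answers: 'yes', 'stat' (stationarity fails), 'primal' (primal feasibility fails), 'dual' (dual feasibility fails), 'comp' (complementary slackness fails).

Gradient of f: grad f(x) = Q x + c = (0, 3)
Constraint values g_i(x) = a_i^T x - b_i:
  g_1((-3, 1)) = 0
  g_2((-3, 1)) = -1
Stationarity residual: grad f(x) + sum_i lambda_i a_i = (0, 0)
  -> stationarity OK
Primal feasibility (all g_i <= 0): OK
Dual feasibility (all lambda_i >= 0): FAILS
Complementary slackness (lambda_i * g_i(x) = 0 for all i): OK

Verdict: the first failing condition is dual_feasibility -> dual.

dual


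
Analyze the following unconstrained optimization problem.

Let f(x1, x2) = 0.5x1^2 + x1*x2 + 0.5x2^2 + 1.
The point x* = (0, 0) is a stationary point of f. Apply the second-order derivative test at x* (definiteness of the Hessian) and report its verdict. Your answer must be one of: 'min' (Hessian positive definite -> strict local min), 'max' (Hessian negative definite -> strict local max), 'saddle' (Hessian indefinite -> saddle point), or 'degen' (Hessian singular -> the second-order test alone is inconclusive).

Compute the Hessian H = grad^2 f:
  H = [[1, 1], [1, 1]]
Verify stationarity: grad f(x*) = H x* + g = (0, 0).
Eigenvalues of H: 0, 2.
H has a zero eigenvalue (singular; positive semidefinite but not definite), so H is neither positive definite, negative definite, nor indefinite. The second-order test alone is inconclusive -> degen.
(Indeed, f is constant along the null direction of H through x*, so x* is not a strict local extremum.)

degen


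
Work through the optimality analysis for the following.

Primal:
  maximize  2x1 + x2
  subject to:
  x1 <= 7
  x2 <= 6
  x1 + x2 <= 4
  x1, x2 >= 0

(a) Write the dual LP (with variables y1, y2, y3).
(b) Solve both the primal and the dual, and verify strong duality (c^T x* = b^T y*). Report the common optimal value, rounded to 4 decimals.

The standard primal-dual pair for 'max c^T x s.t. A x <= b, x >= 0' is:
  Dual:  min b^T y  s.t.  A^T y >= c,  y >= 0.

So the dual LP is:
  minimize  7y1 + 6y2 + 4y3
  subject to:
    y1 + y3 >= 2
    y2 + y3 >= 1
    y1, y2, y3 >= 0

Solving the primal: x* = (4, 0).
  primal value c^T x* = 8.
Solving the dual: y* = (0, 0, 2).
  dual value b^T y* = 8.
Strong duality: c^T x* = b^T y*. Confirmed.

8


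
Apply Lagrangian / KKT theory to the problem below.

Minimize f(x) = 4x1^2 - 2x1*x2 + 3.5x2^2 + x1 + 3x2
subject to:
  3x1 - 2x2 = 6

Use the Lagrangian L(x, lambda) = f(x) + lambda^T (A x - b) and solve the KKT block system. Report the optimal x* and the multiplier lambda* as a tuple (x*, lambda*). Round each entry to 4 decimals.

Form the Lagrangian:
  L(x, lambda) = (1/2) x^T Q x + c^T x + lambda^T (A x - b)
Stationarity (grad_x L = 0): Q x + c + A^T lambda = 0.
Primal feasibility: A x = b.

This gives the KKT block system:
  [ Q   A^T ] [ x     ]   [-c ]
  [ A    0  ] [ lambda ] = [ b ]

Solving the linear system:
  x*      = (1.1268, -1.3099)
  lambda* = (-4.2113)
  f(x*)   = 11.2324

x* = (1.1268, -1.3099), lambda* = (-4.2113)


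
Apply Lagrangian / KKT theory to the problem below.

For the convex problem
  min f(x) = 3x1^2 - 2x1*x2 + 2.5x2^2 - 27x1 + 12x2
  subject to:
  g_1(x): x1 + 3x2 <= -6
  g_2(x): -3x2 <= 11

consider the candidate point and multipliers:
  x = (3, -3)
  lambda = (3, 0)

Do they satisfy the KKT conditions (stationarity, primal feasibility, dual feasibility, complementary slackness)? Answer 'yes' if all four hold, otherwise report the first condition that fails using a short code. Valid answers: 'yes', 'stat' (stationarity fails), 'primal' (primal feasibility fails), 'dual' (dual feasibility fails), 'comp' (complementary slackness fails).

Gradient of f: grad f(x) = Q x + c = (-3, -9)
Constraint values g_i(x) = a_i^T x - b_i:
  g_1((3, -3)) = 0
  g_2((3, -3)) = -2
Stationarity residual: grad f(x) + sum_i lambda_i a_i = (0, 0)
  -> stationarity OK
Primal feasibility (all g_i <= 0): OK
Dual feasibility (all lambda_i >= 0): OK
Complementary slackness (lambda_i * g_i(x) = 0 for all i): OK

Verdict: yes, KKT holds.

yes


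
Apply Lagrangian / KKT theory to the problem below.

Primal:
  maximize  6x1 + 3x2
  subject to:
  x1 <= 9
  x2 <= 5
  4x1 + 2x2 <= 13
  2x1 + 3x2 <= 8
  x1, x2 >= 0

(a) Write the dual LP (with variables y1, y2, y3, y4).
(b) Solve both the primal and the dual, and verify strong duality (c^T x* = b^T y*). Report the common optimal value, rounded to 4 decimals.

The standard primal-dual pair for 'max c^T x s.t. A x <= b, x >= 0' is:
  Dual:  min b^T y  s.t.  A^T y >= c,  y >= 0.

So the dual LP is:
  minimize  9y1 + 5y2 + 13y3 + 8y4
  subject to:
    y1 + 4y3 + 2y4 >= 6
    y2 + 2y3 + 3y4 >= 3
    y1, y2, y3, y4 >= 0

Solving the primal: x* = (3.25, 0).
  primal value c^T x* = 19.5.
Solving the dual: y* = (0, 0, 1.5, 0).
  dual value b^T y* = 19.5.
Strong duality: c^T x* = b^T y*. Confirmed.

19.5


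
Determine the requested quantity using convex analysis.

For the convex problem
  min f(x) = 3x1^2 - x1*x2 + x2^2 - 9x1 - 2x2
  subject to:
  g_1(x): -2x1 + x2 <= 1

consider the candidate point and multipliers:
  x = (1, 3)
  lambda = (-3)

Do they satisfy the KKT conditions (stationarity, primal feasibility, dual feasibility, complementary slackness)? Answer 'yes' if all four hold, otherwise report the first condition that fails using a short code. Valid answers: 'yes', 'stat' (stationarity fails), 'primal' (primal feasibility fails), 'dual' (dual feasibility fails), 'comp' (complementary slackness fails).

Gradient of f: grad f(x) = Q x + c = (-6, 3)
Constraint values g_i(x) = a_i^T x - b_i:
  g_1((1, 3)) = 0
Stationarity residual: grad f(x) + sum_i lambda_i a_i = (0, 0)
  -> stationarity OK
Primal feasibility (all g_i <= 0): OK
Dual feasibility (all lambda_i >= 0): FAILS
Complementary slackness (lambda_i * g_i(x) = 0 for all i): OK

Verdict: the first failing condition is dual_feasibility -> dual.

dual


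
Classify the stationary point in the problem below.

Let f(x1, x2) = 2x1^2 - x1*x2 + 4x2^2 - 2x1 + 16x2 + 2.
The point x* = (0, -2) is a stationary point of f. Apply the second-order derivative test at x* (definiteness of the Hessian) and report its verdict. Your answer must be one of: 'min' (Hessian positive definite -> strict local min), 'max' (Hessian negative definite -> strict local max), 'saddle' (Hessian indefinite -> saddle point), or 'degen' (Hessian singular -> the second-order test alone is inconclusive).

Compute the Hessian H = grad^2 f:
  H = [[4, -1], [-1, 8]]
Verify stationarity: grad f(x*) = H x* + g = (0, 0).
Eigenvalues of H: 3.7639, 8.2361.
Both eigenvalues > 0, so H is positive definite -> x* is a strict local min.

min


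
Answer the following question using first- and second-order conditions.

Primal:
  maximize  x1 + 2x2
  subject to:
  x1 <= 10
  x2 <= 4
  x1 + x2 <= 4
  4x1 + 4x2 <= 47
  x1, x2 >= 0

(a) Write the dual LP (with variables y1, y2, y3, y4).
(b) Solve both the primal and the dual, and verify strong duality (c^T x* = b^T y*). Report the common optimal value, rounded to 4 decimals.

The standard primal-dual pair for 'max c^T x s.t. A x <= b, x >= 0' is:
  Dual:  min b^T y  s.t.  A^T y >= c,  y >= 0.

So the dual LP is:
  minimize  10y1 + 4y2 + 4y3 + 47y4
  subject to:
    y1 + y3 + 4y4 >= 1
    y2 + y3 + 4y4 >= 2
    y1, y2, y3, y4 >= 0

Solving the primal: x* = (0, 4).
  primal value c^T x* = 8.
Solving the dual: y* = (0, 1, 1, 0).
  dual value b^T y* = 8.
Strong duality: c^T x* = b^T y*. Confirmed.

8


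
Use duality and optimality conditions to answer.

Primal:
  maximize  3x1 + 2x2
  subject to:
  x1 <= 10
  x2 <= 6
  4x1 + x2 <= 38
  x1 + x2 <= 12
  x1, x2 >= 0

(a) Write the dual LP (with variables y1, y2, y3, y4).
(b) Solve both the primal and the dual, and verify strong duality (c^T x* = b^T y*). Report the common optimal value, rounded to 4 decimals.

The standard primal-dual pair for 'max c^T x s.t. A x <= b, x >= 0' is:
  Dual:  min b^T y  s.t.  A^T y >= c,  y >= 0.

So the dual LP is:
  minimize  10y1 + 6y2 + 38y3 + 12y4
  subject to:
    y1 + 4y3 + y4 >= 3
    y2 + y3 + y4 >= 2
    y1, y2, y3, y4 >= 0

Solving the primal: x* = (8.6667, 3.3333).
  primal value c^T x* = 32.6667.
Solving the dual: y* = (0, 0, 0.3333, 1.6667).
  dual value b^T y* = 32.6667.
Strong duality: c^T x* = b^T y*. Confirmed.

32.6667


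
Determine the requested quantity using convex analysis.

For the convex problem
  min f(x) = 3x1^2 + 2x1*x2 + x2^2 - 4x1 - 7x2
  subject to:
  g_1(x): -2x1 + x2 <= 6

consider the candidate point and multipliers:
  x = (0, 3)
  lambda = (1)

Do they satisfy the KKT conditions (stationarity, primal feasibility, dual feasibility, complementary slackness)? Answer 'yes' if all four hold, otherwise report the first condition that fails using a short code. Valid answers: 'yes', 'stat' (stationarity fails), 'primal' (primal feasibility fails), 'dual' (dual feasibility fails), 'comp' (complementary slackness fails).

Gradient of f: grad f(x) = Q x + c = (2, -1)
Constraint values g_i(x) = a_i^T x - b_i:
  g_1((0, 3)) = -3
Stationarity residual: grad f(x) + sum_i lambda_i a_i = (0, 0)
  -> stationarity OK
Primal feasibility (all g_i <= 0): OK
Dual feasibility (all lambda_i >= 0): OK
Complementary slackness (lambda_i * g_i(x) = 0 for all i): FAILS

Verdict: the first failing condition is complementary_slackness -> comp.

comp


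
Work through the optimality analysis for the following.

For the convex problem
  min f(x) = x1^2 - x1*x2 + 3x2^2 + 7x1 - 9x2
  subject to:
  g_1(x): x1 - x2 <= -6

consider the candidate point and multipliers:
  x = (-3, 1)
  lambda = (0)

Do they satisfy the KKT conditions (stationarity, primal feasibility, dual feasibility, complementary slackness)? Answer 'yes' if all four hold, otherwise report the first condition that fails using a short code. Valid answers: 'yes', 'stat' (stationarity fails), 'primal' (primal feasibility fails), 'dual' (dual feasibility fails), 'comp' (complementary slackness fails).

Gradient of f: grad f(x) = Q x + c = (0, 0)
Constraint values g_i(x) = a_i^T x - b_i:
  g_1((-3, 1)) = 2
Stationarity residual: grad f(x) + sum_i lambda_i a_i = (0, 0)
  -> stationarity OK
Primal feasibility (all g_i <= 0): FAILS
Dual feasibility (all lambda_i >= 0): OK
Complementary slackness (lambda_i * g_i(x) = 0 for all i): OK

Verdict: the first failing condition is primal_feasibility -> primal.

primal


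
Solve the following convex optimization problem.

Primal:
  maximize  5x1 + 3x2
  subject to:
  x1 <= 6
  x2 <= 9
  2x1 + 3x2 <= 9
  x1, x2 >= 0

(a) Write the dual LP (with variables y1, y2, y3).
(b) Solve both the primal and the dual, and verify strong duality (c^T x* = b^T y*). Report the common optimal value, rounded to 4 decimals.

The standard primal-dual pair for 'max c^T x s.t. A x <= b, x >= 0' is:
  Dual:  min b^T y  s.t.  A^T y >= c,  y >= 0.

So the dual LP is:
  minimize  6y1 + 9y2 + 9y3
  subject to:
    y1 + 2y3 >= 5
    y2 + 3y3 >= 3
    y1, y2, y3 >= 0

Solving the primal: x* = (4.5, 0).
  primal value c^T x* = 22.5.
Solving the dual: y* = (0, 0, 2.5).
  dual value b^T y* = 22.5.
Strong duality: c^T x* = b^T y*. Confirmed.

22.5


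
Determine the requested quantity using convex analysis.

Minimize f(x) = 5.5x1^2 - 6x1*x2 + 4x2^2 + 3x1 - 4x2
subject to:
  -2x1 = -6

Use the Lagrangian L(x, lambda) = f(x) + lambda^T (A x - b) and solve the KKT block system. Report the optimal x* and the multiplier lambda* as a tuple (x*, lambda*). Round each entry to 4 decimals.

Form the Lagrangian:
  L(x, lambda) = (1/2) x^T Q x + c^T x + lambda^T (A x - b)
Stationarity (grad_x L = 0): Q x + c + A^T lambda = 0.
Primal feasibility: A x = b.

This gives the KKT block system:
  [ Q   A^T ] [ x     ]   [-c ]
  [ A    0  ] [ lambda ] = [ b ]

Solving the linear system:
  x*      = (3, 2.75)
  lambda* = (9.75)
  f(x*)   = 28.25

x* = (3, 2.75), lambda* = (9.75)


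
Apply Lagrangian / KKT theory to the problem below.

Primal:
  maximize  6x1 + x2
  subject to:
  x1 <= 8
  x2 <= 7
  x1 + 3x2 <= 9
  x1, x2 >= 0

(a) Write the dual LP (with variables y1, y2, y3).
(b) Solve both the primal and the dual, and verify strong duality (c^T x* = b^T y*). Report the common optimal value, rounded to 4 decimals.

The standard primal-dual pair for 'max c^T x s.t. A x <= b, x >= 0' is:
  Dual:  min b^T y  s.t.  A^T y >= c,  y >= 0.

So the dual LP is:
  minimize  8y1 + 7y2 + 9y3
  subject to:
    y1 + y3 >= 6
    y2 + 3y3 >= 1
    y1, y2, y3 >= 0

Solving the primal: x* = (8, 0.3333).
  primal value c^T x* = 48.3333.
Solving the dual: y* = (5.6667, 0, 0.3333).
  dual value b^T y* = 48.3333.
Strong duality: c^T x* = b^T y*. Confirmed.

48.3333


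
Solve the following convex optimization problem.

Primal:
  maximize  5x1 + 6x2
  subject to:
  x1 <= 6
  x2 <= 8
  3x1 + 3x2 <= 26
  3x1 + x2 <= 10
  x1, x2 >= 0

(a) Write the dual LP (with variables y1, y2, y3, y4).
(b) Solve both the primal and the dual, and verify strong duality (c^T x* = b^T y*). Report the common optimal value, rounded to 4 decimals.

The standard primal-dual pair for 'max c^T x s.t. A x <= b, x >= 0' is:
  Dual:  min b^T y  s.t.  A^T y >= c,  y >= 0.

So the dual LP is:
  minimize  6y1 + 8y2 + 26y3 + 10y4
  subject to:
    y1 + 3y3 + 3y4 >= 5
    y2 + 3y3 + y4 >= 6
    y1, y2, y3, y4 >= 0

Solving the primal: x* = (0.6667, 8).
  primal value c^T x* = 51.3333.
Solving the dual: y* = (0, 4.3333, 0, 1.6667).
  dual value b^T y* = 51.3333.
Strong duality: c^T x* = b^T y*. Confirmed.

51.3333


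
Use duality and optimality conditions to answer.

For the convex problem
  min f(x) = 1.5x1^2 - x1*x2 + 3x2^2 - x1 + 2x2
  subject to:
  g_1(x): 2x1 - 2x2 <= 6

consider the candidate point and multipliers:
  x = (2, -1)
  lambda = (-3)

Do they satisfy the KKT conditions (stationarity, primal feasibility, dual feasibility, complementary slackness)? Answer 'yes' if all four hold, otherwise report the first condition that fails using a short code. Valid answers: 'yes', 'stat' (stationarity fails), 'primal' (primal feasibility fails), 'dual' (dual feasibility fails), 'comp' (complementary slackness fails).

Gradient of f: grad f(x) = Q x + c = (6, -6)
Constraint values g_i(x) = a_i^T x - b_i:
  g_1((2, -1)) = 0
Stationarity residual: grad f(x) + sum_i lambda_i a_i = (0, 0)
  -> stationarity OK
Primal feasibility (all g_i <= 0): OK
Dual feasibility (all lambda_i >= 0): FAILS
Complementary slackness (lambda_i * g_i(x) = 0 for all i): OK

Verdict: the first failing condition is dual_feasibility -> dual.

dual


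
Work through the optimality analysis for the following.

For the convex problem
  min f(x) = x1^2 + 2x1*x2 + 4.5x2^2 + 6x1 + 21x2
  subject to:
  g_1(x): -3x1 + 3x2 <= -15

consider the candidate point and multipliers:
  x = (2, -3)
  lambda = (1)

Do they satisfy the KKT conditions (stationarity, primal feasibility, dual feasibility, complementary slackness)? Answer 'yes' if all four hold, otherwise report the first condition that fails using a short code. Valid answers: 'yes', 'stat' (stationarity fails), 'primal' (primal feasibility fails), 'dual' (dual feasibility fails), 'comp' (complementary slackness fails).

Gradient of f: grad f(x) = Q x + c = (4, -2)
Constraint values g_i(x) = a_i^T x - b_i:
  g_1((2, -3)) = 0
Stationarity residual: grad f(x) + sum_i lambda_i a_i = (1, 1)
  -> stationarity FAILS
Primal feasibility (all g_i <= 0): OK
Dual feasibility (all lambda_i >= 0): OK
Complementary slackness (lambda_i * g_i(x) = 0 for all i): OK

Verdict: the first failing condition is stationarity -> stat.

stat


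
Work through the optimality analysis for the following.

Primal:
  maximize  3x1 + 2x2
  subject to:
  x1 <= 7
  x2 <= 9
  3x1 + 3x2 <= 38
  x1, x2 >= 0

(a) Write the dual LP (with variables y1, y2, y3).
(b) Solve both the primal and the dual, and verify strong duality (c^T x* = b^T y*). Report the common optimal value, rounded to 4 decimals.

The standard primal-dual pair for 'max c^T x s.t. A x <= b, x >= 0' is:
  Dual:  min b^T y  s.t.  A^T y >= c,  y >= 0.

So the dual LP is:
  minimize  7y1 + 9y2 + 38y3
  subject to:
    y1 + 3y3 >= 3
    y2 + 3y3 >= 2
    y1, y2, y3 >= 0

Solving the primal: x* = (7, 5.6667).
  primal value c^T x* = 32.3333.
Solving the dual: y* = (1, 0, 0.6667).
  dual value b^T y* = 32.3333.
Strong duality: c^T x* = b^T y*. Confirmed.

32.3333


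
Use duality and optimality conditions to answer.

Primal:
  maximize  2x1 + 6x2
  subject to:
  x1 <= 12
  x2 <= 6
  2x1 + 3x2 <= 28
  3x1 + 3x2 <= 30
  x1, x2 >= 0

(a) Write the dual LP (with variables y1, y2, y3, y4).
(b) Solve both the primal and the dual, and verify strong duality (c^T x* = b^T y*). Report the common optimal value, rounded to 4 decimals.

The standard primal-dual pair for 'max c^T x s.t. A x <= b, x >= 0' is:
  Dual:  min b^T y  s.t.  A^T y >= c,  y >= 0.

So the dual LP is:
  minimize  12y1 + 6y2 + 28y3 + 30y4
  subject to:
    y1 + 2y3 + 3y4 >= 2
    y2 + 3y3 + 3y4 >= 6
    y1, y2, y3, y4 >= 0

Solving the primal: x* = (4, 6).
  primal value c^T x* = 44.
Solving the dual: y* = (0, 4, 0, 0.6667).
  dual value b^T y* = 44.
Strong duality: c^T x* = b^T y*. Confirmed.

44


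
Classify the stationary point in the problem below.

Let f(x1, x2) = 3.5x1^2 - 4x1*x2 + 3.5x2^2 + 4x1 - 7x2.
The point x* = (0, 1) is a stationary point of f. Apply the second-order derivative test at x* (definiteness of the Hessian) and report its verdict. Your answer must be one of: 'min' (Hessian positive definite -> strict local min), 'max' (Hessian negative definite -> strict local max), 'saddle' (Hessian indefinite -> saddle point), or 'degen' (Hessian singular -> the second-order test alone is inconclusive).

Compute the Hessian H = grad^2 f:
  H = [[7, -4], [-4, 7]]
Verify stationarity: grad f(x*) = H x* + g = (0, 0).
Eigenvalues of H: 3, 11.
Both eigenvalues > 0, so H is positive definite -> x* is a strict local min.

min


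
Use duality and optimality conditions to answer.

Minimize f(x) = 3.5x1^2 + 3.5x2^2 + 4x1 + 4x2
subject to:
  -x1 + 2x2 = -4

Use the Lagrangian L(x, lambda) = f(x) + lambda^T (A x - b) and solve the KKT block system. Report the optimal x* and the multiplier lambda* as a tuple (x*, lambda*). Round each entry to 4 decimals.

Form the Lagrangian:
  L(x, lambda) = (1/2) x^T Q x + c^T x + lambda^T (A x - b)
Stationarity (grad_x L = 0): Q x + c + A^T lambda = 0.
Primal feasibility: A x = b.

This gives the KKT block system:
  [ Q   A^T ] [ x     ]   [-c ]
  [ A    0  ] [ lambda ] = [ b ]

Solving the linear system:
  x*      = (0.1143, -1.9429)
  lambda* = (4.8)
  f(x*)   = 5.9429

x* = (0.1143, -1.9429), lambda* = (4.8)


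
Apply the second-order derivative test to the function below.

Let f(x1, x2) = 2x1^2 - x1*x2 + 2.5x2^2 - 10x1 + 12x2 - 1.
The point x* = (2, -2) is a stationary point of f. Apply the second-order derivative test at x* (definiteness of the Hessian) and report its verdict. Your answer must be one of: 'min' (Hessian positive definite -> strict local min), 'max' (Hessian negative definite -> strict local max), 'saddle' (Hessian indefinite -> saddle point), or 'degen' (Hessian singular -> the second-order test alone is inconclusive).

Compute the Hessian H = grad^2 f:
  H = [[4, -1], [-1, 5]]
Verify stationarity: grad f(x*) = H x* + g = (0, 0).
Eigenvalues of H: 3.382, 5.618.
Both eigenvalues > 0, so H is positive definite -> x* is a strict local min.

min


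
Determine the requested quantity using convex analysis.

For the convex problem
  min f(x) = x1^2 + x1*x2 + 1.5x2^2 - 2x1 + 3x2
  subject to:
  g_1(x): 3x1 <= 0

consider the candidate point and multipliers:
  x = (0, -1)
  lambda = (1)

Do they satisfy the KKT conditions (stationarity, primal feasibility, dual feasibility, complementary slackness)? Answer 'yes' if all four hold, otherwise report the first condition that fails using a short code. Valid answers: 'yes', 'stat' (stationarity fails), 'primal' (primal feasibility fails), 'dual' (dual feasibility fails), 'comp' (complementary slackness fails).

Gradient of f: grad f(x) = Q x + c = (-3, 0)
Constraint values g_i(x) = a_i^T x - b_i:
  g_1((0, -1)) = 0
Stationarity residual: grad f(x) + sum_i lambda_i a_i = (0, 0)
  -> stationarity OK
Primal feasibility (all g_i <= 0): OK
Dual feasibility (all lambda_i >= 0): OK
Complementary slackness (lambda_i * g_i(x) = 0 for all i): OK

Verdict: yes, KKT holds.

yes


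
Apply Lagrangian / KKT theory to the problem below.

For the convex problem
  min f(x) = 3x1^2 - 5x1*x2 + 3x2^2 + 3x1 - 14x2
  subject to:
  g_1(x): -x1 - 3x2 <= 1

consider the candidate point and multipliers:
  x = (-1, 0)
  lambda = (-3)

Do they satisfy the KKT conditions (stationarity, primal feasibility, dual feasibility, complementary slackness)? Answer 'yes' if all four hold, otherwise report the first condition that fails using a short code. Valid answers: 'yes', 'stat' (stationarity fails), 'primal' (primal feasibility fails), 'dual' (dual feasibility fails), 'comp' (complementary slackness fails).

Gradient of f: grad f(x) = Q x + c = (-3, -9)
Constraint values g_i(x) = a_i^T x - b_i:
  g_1((-1, 0)) = 0
Stationarity residual: grad f(x) + sum_i lambda_i a_i = (0, 0)
  -> stationarity OK
Primal feasibility (all g_i <= 0): OK
Dual feasibility (all lambda_i >= 0): FAILS
Complementary slackness (lambda_i * g_i(x) = 0 for all i): OK

Verdict: the first failing condition is dual_feasibility -> dual.

dual


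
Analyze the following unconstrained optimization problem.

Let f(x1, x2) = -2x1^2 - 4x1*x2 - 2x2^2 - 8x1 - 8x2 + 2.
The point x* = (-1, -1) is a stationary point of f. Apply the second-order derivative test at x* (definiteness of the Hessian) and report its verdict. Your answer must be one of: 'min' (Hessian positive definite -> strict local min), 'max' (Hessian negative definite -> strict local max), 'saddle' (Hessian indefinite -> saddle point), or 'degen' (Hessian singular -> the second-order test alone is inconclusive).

Compute the Hessian H = grad^2 f:
  H = [[-4, -4], [-4, -4]]
Verify stationarity: grad f(x*) = H x* + g = (0, 0).
Eigenvalues of H: -8, 0.
H has a zero eigenvalue (singular; negative semidefinite but not definite), so H is neither positive definite, negative definite, nor indefinite. The second-order test alone is inconclusive -> degen.
(Indeed, f is constant along the null direction of H through x*, so x* is not a strict local extremum.)

degen
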